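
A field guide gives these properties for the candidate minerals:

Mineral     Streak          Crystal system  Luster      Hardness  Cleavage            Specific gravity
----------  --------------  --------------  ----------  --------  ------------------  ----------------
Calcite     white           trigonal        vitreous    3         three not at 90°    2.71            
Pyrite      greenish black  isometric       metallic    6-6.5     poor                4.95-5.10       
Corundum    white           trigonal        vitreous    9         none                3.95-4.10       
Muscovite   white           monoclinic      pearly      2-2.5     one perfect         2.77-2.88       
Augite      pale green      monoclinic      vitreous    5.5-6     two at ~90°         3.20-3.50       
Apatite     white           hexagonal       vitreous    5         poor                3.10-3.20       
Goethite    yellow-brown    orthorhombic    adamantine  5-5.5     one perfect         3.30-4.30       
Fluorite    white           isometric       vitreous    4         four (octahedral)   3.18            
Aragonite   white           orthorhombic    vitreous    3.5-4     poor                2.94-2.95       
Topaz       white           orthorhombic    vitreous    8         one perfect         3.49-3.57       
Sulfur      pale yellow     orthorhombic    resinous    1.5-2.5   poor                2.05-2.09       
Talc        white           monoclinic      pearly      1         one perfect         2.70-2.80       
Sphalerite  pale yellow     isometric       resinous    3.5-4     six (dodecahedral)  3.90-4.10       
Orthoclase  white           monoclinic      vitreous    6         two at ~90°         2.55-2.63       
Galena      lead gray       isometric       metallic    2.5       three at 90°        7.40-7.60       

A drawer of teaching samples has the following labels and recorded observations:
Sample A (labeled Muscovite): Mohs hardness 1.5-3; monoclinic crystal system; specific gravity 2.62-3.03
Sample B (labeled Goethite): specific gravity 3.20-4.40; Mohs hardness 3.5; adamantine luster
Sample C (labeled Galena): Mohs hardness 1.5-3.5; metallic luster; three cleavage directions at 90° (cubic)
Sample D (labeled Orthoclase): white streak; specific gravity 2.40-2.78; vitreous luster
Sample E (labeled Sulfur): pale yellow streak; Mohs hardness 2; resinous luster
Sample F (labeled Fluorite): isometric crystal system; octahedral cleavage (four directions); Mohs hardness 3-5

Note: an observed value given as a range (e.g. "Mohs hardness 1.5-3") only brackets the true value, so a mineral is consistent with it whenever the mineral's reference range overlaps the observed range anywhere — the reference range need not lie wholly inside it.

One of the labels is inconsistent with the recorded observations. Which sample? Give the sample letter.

B

Sample A: nothing contradicts Muscovite.
Sample B: Goethite has hardness 5-5.5, but the record shows Mohs hardness 3.5 — this label is wrong.
Sample C: nothing contradicts Galena.
Sample D: nothing contradicts Orthoclase.
Sample E: nothing contradicts Sulfur.
Sample F: nothing contradicts Fluorite.
The mislabeled specimen is B.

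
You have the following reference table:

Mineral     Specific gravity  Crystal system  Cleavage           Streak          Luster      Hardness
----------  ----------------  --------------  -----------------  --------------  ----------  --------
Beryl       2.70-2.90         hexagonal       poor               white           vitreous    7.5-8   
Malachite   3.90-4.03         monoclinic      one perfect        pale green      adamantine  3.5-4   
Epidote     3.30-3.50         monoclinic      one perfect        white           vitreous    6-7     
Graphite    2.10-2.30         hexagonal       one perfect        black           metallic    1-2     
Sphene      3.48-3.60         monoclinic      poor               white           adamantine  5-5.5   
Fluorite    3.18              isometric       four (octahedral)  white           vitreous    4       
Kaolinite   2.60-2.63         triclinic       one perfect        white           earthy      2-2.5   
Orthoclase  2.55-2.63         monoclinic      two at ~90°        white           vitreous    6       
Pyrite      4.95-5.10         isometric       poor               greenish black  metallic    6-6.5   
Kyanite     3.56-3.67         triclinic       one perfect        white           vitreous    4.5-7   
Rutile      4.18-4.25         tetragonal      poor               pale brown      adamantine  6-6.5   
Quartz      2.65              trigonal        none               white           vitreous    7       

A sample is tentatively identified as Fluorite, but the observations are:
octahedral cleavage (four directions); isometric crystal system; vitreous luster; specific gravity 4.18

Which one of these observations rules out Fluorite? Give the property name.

specific gravity

Octahedral cleavage (four directions): Fluorite has cleavage four (octahedral) — agrees.
Isometric crystal system: Fluorite has isometric system — agrees.
Vitreous luster: Fluorite has vitreous luster — agrees.
Specific gravity 4.18: Fluorite has SG 3.18 — inconsistent.
The specific gravity is the one property that does not fit.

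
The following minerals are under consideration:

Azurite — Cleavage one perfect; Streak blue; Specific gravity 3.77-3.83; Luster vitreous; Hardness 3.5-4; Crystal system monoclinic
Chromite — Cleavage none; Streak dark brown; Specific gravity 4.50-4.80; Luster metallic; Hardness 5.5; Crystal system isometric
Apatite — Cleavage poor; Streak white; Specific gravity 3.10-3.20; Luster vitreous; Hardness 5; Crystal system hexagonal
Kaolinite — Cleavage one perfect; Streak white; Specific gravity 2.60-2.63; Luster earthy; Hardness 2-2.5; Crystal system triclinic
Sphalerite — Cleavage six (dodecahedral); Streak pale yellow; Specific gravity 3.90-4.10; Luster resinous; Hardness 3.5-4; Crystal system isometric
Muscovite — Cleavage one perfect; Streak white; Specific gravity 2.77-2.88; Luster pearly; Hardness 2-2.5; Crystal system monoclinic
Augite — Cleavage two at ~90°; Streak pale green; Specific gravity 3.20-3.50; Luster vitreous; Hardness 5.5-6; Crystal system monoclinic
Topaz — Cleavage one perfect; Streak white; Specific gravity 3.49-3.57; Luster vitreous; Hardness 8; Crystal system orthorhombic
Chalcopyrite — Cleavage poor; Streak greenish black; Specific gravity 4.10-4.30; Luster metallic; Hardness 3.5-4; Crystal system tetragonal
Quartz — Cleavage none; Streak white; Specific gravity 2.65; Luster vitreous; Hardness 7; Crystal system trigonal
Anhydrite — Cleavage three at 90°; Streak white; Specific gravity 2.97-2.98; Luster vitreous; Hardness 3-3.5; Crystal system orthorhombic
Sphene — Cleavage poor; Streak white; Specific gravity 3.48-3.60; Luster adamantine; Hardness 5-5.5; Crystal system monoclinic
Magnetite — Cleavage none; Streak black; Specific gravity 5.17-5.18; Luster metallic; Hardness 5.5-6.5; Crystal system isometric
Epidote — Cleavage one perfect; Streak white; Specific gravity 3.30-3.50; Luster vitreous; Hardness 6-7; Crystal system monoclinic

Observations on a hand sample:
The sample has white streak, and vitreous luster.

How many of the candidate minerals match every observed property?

5

White streak rules out Azurite, Chromite, Sphalerite, Augite, Chalcopyrite, Magnetite.
Vitreous luster excludes Kaolinite, Muscovite, Sphene.
The minerals that satisfy all observations are Anhydrite, Apatite, Epidote, Quartz, Topaz.
That is 5 minerals.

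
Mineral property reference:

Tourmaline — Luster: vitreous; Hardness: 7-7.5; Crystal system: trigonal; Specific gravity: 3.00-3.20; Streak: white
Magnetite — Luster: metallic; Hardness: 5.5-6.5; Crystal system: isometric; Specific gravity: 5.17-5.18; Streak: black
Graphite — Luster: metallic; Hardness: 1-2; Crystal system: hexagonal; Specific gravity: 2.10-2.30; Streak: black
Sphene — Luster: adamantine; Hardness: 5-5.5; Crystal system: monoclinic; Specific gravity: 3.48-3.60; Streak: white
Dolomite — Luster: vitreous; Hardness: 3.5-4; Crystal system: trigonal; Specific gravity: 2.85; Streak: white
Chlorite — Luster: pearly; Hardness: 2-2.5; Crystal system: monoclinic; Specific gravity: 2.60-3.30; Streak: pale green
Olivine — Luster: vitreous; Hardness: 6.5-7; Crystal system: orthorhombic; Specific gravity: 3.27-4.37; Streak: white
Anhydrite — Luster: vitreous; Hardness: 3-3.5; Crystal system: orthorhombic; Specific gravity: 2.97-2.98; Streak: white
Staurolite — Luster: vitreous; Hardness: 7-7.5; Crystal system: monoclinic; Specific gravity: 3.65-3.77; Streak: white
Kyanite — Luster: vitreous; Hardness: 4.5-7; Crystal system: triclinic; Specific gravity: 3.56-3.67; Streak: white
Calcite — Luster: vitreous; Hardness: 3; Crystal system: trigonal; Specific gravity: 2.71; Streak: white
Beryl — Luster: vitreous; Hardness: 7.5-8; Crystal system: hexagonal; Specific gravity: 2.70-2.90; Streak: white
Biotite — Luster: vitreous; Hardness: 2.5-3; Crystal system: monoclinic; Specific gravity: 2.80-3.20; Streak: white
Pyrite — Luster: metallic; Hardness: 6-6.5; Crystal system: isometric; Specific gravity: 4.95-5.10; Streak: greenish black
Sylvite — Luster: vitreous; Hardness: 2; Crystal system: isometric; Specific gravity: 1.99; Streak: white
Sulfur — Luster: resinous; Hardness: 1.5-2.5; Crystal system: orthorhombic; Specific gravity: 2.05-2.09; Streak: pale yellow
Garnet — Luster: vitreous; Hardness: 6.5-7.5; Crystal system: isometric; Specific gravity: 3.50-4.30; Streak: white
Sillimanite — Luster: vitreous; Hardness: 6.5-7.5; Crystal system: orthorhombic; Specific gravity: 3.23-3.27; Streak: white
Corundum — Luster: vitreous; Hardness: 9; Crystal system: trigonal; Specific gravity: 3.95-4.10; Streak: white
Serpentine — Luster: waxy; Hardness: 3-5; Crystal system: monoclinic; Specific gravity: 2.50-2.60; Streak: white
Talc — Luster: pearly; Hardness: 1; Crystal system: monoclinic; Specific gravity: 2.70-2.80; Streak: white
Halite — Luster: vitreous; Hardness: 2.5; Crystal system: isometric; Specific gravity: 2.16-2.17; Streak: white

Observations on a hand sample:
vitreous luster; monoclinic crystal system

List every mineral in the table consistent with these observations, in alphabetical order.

Vitreous luster — narrows the field to Tourmaline, Dolomite, Olivine, Anhydrite, Staurolite, Kyanite, Calcite, Beryl, Biotite, Sylvite, Garnet, Sillimanite, Corundum, Halite.
Monoclinic crystal system — Staurolite, Biotite remain.
Remaining candidates: Biotite, Staurolite.

Biotite, Staurolite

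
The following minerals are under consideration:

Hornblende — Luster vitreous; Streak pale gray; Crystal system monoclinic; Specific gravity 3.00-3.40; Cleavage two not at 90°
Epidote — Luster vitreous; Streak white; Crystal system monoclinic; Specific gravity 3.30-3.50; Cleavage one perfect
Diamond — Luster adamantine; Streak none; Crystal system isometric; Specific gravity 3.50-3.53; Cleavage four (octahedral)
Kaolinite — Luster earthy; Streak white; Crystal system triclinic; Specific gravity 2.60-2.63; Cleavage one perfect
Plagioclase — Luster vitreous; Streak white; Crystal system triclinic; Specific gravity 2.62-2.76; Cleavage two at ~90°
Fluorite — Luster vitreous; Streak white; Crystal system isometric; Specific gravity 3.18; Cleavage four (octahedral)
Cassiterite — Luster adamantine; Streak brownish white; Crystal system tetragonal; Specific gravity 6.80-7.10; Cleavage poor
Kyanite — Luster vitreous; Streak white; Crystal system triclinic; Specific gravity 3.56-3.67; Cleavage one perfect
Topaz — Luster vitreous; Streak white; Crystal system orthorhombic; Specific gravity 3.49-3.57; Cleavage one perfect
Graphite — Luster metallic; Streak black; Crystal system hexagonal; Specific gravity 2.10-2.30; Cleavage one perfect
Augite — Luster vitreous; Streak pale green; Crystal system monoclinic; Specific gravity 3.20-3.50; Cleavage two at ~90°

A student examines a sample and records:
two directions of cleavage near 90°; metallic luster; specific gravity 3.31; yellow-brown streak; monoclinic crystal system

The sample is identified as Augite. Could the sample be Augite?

No

Two directions of cleavage near 90° — consistent with Augite (cleavage two at ~90°).
Metallic luster — Augite has vitreous luster; which does not match.
Specific gravity 3.31 — consistent with Augite (SG 3.20-3.50).
Yellow-brown streak — Augite has pale green streak; which does not match.
Monoclinic crystal system — consistent with Augite (monoclinic system).
2 of the observed properties are inconsistent with Augite.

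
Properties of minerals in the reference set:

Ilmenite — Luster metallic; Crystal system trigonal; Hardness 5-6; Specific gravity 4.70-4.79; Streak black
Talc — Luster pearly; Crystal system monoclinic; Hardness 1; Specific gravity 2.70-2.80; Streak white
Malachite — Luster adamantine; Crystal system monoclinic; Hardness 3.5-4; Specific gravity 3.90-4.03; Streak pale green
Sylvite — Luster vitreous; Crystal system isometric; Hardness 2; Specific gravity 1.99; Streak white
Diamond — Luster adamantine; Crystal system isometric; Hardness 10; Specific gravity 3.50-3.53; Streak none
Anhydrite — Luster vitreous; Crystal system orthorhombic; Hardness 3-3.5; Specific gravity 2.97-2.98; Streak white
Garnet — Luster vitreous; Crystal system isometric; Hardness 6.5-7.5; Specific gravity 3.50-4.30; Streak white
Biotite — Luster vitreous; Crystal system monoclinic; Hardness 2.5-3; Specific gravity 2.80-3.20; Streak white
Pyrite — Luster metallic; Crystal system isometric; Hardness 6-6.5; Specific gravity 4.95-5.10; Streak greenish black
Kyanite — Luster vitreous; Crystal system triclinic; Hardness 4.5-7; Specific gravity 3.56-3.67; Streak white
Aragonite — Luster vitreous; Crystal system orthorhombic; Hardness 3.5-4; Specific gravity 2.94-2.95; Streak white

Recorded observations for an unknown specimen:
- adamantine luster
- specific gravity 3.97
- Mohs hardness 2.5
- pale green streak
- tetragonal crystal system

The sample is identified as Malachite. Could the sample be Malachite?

Adamantine luster — fits Malachite (adamantine luster).
Specific gravity 3.97 — fits Malachite (SG 3.90-4.03).
Mohs hardness 2.5 — Malachite has hardness 3.5-4; inconsistent.
Pale green streak — fits Malachite (pale green streak).
Tetragonal crystal system — Malachite has monoclinic system; inconsistent.
2 of the observed properties are inconsistent with Malachite.

No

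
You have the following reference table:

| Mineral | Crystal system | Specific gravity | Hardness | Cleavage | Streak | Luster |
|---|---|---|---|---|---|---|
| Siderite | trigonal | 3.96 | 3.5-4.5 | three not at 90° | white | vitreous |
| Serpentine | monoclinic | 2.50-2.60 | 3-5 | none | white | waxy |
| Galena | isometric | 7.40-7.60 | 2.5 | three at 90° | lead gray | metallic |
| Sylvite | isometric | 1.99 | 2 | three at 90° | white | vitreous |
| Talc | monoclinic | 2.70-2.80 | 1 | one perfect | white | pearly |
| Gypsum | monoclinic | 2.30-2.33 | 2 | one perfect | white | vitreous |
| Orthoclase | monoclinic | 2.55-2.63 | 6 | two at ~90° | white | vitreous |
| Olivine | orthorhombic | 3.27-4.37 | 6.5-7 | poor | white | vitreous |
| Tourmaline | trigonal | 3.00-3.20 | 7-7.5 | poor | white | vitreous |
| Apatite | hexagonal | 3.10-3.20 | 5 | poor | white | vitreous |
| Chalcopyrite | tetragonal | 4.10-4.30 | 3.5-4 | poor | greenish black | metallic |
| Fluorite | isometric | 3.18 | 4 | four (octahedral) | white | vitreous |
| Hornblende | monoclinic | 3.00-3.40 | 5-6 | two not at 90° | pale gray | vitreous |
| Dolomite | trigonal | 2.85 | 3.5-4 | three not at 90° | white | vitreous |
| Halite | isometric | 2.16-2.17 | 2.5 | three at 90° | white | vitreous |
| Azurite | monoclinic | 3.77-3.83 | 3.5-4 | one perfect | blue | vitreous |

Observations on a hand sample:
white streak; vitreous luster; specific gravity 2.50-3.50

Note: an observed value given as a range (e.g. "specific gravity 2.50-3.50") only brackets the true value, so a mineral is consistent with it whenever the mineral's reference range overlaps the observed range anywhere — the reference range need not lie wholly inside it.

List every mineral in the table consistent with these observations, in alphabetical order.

White streak excludes Galena, Chalcopyrite, Hornblende, Azurite.
Vitreous luster excludes Serpentine, Talc.
Specific gravity 2.50-3.50 excludes Siderite, Sylvite, Gypsum, Halite.
The minerals that satisfy all observations are Apatite, Dolomite, Fluorite, Olivine, Orthoclase, Tourmaline.

Apatite, Dolomite, Fluorite, Olivine, Orthoclase, Tourmaline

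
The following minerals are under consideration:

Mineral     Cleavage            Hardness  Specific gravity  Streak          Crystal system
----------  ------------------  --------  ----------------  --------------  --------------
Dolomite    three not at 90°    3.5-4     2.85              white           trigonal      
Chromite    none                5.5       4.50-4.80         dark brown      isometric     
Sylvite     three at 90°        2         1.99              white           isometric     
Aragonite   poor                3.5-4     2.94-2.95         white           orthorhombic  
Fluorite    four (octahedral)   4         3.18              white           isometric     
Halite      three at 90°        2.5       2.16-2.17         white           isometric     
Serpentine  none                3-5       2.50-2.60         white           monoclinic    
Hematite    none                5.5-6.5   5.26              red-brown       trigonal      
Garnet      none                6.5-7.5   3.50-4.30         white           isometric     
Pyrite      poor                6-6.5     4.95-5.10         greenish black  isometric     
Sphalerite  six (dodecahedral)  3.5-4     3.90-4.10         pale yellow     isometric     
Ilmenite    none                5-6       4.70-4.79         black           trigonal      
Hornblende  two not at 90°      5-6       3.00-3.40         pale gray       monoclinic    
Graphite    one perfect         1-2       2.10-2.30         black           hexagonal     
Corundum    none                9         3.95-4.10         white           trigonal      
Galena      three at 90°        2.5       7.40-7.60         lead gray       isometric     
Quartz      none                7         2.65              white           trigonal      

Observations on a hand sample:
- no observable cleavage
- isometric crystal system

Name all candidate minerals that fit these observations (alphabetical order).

Chromite, Garnet

No observable cleavage: only Chromite, Serpentine, Hematite, Garnet, Ilmenite, Corundum, Quartz remain.
Isometric crystal system: leaves Chromite, Garnet.
Remaining candidates: Chromite, Garnet.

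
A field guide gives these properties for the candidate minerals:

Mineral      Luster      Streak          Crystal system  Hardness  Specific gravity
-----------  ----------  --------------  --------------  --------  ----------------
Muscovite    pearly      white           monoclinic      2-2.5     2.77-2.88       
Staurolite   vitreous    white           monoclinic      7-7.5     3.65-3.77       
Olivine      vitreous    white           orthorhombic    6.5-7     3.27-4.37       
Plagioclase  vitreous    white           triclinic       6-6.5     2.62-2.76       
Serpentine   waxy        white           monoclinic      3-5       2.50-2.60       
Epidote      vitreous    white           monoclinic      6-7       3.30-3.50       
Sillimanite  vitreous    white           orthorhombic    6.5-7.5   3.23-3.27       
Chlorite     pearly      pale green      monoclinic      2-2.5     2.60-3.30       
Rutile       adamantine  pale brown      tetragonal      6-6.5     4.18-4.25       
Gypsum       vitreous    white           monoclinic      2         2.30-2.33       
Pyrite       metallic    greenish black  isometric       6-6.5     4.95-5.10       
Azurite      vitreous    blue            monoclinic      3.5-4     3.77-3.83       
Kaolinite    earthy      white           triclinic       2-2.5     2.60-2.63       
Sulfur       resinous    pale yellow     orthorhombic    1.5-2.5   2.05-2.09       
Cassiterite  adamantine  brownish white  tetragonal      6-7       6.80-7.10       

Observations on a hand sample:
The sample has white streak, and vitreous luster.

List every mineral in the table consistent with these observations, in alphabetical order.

Epidote, Gypsum, Olivine, Plagioclase, Sillimanite, Staurolite

White streak rules out Chlorite, Rutile, Pyrite, Azurite, Sulfur, Cassiterite.
Vitreous luster eliminates Muscovite, Serpentine, Kaolinite.
Remaining candidates: Epidote, Gypsum, Olivine, Plagioclase, Sillimanite, Staurolite.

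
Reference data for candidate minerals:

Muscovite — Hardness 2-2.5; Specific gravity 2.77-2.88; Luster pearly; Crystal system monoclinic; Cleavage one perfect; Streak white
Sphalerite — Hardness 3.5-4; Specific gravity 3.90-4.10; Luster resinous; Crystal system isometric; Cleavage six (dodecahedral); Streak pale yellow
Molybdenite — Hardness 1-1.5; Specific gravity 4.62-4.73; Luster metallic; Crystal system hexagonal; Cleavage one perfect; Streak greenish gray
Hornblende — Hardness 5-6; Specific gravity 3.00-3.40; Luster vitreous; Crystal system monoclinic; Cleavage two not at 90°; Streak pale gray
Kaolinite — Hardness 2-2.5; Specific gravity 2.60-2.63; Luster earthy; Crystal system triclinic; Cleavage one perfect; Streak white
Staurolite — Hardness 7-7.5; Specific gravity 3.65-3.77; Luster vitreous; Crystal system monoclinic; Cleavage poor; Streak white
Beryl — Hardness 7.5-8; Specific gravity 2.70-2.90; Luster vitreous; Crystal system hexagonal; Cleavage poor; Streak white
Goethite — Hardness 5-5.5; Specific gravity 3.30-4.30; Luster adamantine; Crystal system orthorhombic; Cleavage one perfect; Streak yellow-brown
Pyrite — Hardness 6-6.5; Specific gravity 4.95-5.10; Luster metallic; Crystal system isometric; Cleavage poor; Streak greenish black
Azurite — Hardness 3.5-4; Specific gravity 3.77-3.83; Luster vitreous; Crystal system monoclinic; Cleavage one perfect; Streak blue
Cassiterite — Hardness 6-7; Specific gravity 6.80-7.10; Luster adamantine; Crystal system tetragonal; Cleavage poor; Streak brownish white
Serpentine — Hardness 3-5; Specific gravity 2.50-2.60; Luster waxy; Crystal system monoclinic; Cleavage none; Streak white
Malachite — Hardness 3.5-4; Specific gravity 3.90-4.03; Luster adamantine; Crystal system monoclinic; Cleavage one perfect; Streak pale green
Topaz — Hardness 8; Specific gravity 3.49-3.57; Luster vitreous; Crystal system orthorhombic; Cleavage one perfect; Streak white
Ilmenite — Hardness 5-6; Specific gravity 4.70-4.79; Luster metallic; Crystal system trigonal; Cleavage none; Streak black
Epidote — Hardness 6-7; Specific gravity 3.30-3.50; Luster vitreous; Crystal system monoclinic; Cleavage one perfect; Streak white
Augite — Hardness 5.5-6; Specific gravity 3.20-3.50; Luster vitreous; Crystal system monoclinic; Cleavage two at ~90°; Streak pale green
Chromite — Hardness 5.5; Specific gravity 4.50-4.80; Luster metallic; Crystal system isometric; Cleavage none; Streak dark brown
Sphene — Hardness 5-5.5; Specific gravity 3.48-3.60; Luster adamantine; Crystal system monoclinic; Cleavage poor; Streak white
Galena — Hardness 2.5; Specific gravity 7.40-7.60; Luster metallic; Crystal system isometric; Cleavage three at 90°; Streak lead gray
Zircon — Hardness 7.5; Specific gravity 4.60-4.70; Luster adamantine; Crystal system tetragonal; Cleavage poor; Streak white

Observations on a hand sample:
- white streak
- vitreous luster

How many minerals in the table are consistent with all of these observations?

White streak — leaves Muscovite, Kaolinite, Staurolite, Beryl, Serpentine, Topaz, Epidote, Sphene, Zircon.
Vitreous luster — only Staurolite, Beryl, Topaz, Epidote remain.
Consistent with every observation: Beryl, Epidote, Staurolite, Topaz.
That is 4 minerals.

4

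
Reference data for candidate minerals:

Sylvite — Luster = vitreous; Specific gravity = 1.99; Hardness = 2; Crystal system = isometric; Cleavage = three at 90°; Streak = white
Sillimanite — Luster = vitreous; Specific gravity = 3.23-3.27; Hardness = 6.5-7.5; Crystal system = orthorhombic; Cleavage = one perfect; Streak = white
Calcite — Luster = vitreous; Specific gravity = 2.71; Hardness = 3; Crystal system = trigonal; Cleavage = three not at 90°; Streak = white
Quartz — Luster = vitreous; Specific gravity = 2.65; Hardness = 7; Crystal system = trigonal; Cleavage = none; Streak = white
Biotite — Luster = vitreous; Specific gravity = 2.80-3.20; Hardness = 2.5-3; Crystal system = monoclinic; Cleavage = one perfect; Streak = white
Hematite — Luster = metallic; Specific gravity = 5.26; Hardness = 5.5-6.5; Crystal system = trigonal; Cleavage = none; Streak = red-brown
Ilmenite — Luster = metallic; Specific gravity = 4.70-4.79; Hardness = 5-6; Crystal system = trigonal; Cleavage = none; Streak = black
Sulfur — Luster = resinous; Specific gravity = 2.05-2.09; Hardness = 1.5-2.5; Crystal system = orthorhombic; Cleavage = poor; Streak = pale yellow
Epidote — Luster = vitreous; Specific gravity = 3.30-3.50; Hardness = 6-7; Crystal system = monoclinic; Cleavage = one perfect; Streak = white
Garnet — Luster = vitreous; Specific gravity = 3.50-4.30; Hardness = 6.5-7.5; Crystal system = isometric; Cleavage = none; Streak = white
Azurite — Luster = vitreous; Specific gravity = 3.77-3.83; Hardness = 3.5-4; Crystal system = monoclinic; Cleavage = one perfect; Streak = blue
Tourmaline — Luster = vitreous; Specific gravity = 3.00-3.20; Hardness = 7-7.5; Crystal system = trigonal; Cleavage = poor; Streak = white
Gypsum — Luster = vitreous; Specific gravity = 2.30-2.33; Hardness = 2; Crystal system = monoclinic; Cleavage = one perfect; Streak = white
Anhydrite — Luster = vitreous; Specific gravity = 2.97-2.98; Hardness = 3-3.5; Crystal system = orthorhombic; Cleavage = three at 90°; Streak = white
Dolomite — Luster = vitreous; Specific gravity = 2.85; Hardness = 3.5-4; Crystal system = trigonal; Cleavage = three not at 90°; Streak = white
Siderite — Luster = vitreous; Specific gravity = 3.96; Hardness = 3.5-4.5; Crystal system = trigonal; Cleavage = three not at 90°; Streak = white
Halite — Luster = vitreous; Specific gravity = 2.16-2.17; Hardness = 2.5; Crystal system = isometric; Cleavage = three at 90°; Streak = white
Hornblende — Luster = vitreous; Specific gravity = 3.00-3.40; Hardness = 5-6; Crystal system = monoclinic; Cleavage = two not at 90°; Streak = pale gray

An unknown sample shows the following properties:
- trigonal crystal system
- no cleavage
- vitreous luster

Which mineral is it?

Trigonal crystal system: leaves Calcite, Quartz, Hematite, Ilmenite, Tourmaline, Dolomite, Siderite.
No cleavage: narrows the field to Quartz, Hematite, Ilmenite.
Vitreous luster: Quartz remains.
The only mineral consistent with every observation is Quartz.

Quartz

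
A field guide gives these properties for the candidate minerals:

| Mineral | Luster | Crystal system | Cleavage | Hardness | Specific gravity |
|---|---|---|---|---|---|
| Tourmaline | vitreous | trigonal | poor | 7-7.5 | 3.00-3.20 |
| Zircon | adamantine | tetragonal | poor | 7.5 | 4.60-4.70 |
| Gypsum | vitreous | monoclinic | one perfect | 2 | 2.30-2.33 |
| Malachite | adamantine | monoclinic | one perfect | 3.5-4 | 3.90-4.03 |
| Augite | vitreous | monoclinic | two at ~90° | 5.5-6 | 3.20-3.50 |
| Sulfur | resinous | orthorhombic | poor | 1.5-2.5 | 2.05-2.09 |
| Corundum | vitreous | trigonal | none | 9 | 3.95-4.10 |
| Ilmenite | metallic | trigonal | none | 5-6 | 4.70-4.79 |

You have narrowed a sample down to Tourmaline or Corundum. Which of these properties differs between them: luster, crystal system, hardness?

Luster: both vitreous — identical.
Crystal system: both trigonal — identical.
Hardness: Tourmaline 7-7.5, Corundum 9 — distinct.
Only hardness differs between Tourmaline and Corundum among the listed tests.

hardness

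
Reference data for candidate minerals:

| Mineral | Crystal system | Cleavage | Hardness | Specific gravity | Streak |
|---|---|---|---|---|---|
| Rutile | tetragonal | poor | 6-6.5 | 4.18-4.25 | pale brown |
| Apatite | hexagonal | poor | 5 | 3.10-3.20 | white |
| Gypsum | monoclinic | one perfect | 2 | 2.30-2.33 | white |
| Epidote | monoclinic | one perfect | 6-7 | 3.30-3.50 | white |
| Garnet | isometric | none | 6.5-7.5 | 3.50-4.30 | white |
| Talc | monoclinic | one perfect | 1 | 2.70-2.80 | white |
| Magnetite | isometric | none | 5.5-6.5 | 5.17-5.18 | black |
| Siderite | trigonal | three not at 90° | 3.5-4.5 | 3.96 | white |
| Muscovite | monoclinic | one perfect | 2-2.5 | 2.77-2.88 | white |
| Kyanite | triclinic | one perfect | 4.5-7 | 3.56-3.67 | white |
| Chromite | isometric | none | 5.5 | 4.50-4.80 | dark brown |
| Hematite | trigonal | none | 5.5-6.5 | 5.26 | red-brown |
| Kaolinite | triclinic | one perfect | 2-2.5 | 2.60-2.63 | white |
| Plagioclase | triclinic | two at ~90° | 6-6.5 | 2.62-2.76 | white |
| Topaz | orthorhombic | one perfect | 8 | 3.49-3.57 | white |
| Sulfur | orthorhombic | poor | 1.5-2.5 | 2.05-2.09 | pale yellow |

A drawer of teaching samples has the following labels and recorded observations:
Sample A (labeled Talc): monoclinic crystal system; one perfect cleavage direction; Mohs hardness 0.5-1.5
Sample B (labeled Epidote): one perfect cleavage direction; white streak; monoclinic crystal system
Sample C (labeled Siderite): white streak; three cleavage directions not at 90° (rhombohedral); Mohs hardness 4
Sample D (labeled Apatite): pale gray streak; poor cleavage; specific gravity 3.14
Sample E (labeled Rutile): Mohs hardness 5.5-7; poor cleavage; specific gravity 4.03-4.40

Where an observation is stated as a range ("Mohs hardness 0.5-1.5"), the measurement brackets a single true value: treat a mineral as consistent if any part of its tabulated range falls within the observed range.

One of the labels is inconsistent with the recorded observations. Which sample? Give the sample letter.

D

Sample A: nothing contradicts Talc.
Sample B: nothing contradicts Epidote.
Sample C: nothing contradicts Siderite.
Sample D: Apatite has white streak, but the record shows pale gray streak — this label is wrong.
Sample E: nothing contradicts Rutile.
Sample D is the mislabeled one.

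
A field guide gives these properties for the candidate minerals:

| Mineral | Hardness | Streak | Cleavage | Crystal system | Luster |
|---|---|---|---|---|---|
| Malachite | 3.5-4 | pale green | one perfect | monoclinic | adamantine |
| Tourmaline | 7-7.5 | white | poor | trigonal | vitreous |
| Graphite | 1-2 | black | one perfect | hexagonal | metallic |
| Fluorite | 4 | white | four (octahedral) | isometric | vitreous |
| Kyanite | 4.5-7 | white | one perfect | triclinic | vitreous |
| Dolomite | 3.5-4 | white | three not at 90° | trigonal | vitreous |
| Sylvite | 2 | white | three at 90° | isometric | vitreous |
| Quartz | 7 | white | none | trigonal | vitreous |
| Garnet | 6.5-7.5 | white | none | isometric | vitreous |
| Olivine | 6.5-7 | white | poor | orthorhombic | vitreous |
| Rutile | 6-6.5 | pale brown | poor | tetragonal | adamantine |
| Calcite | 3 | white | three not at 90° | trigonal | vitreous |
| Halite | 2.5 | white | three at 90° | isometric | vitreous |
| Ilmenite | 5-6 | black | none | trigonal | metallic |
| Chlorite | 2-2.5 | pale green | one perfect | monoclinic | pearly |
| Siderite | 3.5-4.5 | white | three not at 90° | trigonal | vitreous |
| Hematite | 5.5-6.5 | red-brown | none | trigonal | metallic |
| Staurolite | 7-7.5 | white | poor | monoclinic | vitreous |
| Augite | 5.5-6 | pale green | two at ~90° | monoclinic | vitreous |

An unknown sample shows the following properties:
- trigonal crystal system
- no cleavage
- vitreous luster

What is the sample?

Trigonal crystal system: only Tourmaline, Dolomite, Quartz, Calcite, Ilmenite, Siderite, Hematite remain.
No cleavage: only Quartz, Ilmenite, Hematite remain.
Vitreous luster: leaves Quartz.
Only Quartz satisfies all observations.

Quartz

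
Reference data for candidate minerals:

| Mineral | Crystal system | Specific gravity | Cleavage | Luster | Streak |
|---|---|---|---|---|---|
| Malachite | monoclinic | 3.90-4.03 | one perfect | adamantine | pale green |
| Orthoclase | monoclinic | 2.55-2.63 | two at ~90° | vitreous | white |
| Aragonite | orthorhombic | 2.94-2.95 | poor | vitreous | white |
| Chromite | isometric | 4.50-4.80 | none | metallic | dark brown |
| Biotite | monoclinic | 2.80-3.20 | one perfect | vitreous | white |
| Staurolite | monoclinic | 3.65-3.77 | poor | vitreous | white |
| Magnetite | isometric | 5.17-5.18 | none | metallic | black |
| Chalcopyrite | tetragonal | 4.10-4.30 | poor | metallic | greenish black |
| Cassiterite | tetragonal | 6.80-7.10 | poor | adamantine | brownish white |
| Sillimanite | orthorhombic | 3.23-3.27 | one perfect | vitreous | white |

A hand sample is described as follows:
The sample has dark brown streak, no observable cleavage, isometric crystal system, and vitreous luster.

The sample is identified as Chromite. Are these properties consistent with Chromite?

Dark brown streak — fits Chromite (dark brown streak).
No observable cleavage — fits Chromite (cleavage none).
Isometric crystal system — fits Chromite (isometric system).
Vitreous luster — Chromite has metallic luster; which does not match.
The luster observation rules out Chromite.

Inconsistent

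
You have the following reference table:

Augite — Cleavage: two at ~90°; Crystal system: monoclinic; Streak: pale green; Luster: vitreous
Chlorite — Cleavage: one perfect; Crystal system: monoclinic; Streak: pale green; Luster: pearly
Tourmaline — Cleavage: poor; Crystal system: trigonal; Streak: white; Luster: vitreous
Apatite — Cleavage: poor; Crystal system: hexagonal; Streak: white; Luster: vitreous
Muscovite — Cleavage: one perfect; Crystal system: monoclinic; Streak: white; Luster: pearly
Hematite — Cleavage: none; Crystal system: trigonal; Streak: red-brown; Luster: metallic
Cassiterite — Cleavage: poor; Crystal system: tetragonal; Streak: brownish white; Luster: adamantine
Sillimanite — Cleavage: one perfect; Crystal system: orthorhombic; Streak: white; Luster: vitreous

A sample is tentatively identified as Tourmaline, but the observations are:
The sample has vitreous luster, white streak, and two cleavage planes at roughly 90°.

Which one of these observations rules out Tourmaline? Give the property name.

cleavage

Vitreous luster: Tourmaline has vitreous luster — within range.
White streak: Tourmaline has white streak — within range.
Two cleavage planes at roughly 90°: Tourmaline has cleavage poor — outside the reference range.
The cleavage is the one property that does not fit.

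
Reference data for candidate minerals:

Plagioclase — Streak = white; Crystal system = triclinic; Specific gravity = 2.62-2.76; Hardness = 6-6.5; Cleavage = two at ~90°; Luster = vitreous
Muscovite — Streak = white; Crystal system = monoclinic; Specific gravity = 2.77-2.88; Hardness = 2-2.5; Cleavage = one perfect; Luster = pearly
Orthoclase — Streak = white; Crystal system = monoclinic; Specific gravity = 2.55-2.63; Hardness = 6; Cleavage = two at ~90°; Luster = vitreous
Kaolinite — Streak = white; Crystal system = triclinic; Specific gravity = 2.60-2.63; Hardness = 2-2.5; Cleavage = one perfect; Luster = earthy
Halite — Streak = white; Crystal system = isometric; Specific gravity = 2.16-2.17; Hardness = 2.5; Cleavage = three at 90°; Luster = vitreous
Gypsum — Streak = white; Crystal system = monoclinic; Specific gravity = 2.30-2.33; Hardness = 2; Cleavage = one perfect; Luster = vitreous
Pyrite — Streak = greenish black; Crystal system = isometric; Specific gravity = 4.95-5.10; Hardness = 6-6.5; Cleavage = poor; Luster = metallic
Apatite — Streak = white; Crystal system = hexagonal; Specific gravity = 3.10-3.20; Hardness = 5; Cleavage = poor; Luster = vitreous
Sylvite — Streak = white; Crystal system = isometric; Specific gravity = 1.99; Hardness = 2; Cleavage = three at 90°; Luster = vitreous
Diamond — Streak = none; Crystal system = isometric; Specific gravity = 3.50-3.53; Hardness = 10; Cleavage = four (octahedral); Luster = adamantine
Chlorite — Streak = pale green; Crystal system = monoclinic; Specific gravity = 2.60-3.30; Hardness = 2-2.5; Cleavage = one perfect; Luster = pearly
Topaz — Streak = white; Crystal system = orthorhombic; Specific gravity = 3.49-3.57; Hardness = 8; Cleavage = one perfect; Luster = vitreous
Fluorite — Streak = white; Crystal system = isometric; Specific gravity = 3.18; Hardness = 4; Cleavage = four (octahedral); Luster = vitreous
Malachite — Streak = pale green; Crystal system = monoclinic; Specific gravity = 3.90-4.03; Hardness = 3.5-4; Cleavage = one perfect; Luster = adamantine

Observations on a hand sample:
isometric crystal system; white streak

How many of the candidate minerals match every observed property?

3

Isometric crystal system — narrows the field to Halite, Pyrite, Sylvite, Diamond, Fluorite.
White streak eliminates Pyrite, Diamond.
The minerals that satisfy all observations are Fluorite, Halite, Sylvite.
That is 3 minerals.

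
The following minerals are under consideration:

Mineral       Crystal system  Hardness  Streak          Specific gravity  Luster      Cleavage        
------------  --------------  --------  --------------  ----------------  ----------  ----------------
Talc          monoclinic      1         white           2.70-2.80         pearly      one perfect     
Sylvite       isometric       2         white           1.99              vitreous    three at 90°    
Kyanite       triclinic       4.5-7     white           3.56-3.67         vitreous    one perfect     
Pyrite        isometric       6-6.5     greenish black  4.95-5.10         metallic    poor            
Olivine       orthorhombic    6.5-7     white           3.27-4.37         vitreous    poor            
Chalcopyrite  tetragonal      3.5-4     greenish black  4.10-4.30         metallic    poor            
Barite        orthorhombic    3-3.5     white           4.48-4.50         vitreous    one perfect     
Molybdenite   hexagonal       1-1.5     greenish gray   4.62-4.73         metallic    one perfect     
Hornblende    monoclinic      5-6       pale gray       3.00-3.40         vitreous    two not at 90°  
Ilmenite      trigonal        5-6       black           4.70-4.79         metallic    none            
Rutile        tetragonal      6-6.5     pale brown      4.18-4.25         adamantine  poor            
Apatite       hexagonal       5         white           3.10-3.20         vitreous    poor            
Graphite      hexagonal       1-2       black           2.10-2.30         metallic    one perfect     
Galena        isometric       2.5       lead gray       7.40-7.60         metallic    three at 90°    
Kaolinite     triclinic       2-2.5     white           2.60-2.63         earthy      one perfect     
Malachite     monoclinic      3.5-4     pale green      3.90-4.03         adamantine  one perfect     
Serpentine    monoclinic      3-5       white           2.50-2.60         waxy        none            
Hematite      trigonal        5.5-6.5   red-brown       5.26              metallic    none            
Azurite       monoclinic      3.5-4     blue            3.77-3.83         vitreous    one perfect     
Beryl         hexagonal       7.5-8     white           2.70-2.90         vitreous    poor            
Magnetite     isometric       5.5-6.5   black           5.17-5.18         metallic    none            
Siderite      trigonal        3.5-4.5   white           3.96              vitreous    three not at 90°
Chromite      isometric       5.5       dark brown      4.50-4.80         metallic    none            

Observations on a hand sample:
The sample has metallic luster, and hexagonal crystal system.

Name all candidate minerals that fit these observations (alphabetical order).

Graphite, Molybdenite

Metallic luster: only Pyrite, Chalcopyrite, Molybdenite, Ilmenite, Graphite, Galena, Hematite, Magnetite, Chromite remain.
Hexagonal crystal system: narrows the field to Molybdenite, Graphite.
The minerals that satisfy all observations are Graphite, Molybdenite.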